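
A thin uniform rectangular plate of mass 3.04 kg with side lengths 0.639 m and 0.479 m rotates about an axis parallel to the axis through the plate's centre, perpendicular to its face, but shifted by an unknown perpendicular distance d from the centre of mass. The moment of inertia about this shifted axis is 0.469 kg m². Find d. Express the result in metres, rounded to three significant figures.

About the centre-of-mass axis, I_cm = (1/12)M(a²+b²) = (1/12)(3.04)[(0.639)² + (0.479)²] = 0.16157 kg m².
Parallel axis theorem: I = I_cm + Md², so Md² = 0.469 − 0.16157 = 0.30743 kg m².
d = √(0.30743 / 3.04) = 0.31801 m.

0.318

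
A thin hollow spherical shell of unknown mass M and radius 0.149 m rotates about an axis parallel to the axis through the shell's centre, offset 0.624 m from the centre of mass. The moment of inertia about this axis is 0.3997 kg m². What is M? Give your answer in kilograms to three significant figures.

I = I_cm + Md² = (2/3)MR² + Md² = M·[0.666667·(0.149)² + (0.624)²] = M·0.40418.
So M = 0.3997 / 0.40418 = 0.98892 kg.

0.989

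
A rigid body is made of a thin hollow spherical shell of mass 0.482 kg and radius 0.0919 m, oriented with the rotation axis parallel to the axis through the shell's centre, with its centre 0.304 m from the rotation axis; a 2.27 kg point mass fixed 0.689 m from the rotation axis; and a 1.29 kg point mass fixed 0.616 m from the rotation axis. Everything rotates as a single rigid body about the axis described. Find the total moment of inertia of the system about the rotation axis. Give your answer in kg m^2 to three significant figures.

1.61

Spherical shell: I_cm = (2/3)MR² = (2/3)(0.482)(0.0919)² = 0.0027139 kg m^2; centre at d = 0.304 m, so I = I_cm + Md² gives I = 0.0027139 + (0.482)(0.304)² = 0.047258 kg m^2.
Point mass: I_cm = 0; centre at d = 0.689 m, so I = I_cm + Md² gives I = 0 + (2.27)(0.689)² = 1.0776 kg m^2.
Point mass: I_cm = 0; centre at d = 0.616 m, so I = I_cm + Md² gives I = 0 + (1.29)(0.616)² = 0.4895 kg m^2.
Total I = 0.047258 + 1.0776 + 0.4895 = 1.6144 kg m^2.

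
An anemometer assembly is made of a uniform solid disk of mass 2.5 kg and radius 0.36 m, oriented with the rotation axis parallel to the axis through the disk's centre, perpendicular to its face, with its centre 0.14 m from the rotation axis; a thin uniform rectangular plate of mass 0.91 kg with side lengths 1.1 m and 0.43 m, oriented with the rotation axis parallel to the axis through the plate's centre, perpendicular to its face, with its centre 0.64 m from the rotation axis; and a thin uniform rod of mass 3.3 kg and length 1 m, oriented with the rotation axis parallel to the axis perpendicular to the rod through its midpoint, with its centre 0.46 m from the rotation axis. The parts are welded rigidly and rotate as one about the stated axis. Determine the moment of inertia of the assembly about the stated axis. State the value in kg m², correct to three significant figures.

Solid disk: I_cm = (1/2)MR² = (1/2)(2.5)(0.36)² = 0.162 kg m²; centre at d = 0.14 m, so the parallel axis theorem gives I = 0.162 + (2.5)(0.14)² = 0.211 kg m².
Rectangular plate: I_cm = (1/12)M(a²+b²) = (1/12)(0.91)[(1.1)² + (0.43)²] = 0.10578 kg m²; centre at d = 0.64 m, so the parallel axis theorem gives I = 0.10578 + (0.91)(0.64)² = 0.47852 kg m².
Thin rod: I_cm = (1/12)ML² = (1/12)(3.3)(1)² = 0.275 kg m²; centre at d = 0.46 m, so the parallel axis theorem gives I = 0.275 + (3.3)(0.46)² = 0.97328 kg m².
Total I = 0.211 + 0.47852 + 0.97328 = 1.6628 kg m².

1.66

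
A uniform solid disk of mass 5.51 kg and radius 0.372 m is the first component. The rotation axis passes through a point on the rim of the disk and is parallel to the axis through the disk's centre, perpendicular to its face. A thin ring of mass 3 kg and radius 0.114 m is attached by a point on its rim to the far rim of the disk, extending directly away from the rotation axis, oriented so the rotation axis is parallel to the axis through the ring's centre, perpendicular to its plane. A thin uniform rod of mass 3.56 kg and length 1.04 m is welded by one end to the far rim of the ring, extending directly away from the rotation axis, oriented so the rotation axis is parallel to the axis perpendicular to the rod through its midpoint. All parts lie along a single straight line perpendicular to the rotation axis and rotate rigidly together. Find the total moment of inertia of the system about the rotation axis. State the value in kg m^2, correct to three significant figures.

11.6

Solid disk: I_cm = (1/2)MR² = (1/2)(5.51)(0.372)² = 0.38125 kg m^2; centre at d = 0.372 m, so I = I_cm + Md² gives I = 0.38125 + (5.51)(0.372)² = 1.1437 kg m^2.
Thin ring: I_cm = MR² = (3)(0.114)² = 0.038988 kg m^2; centre at d = 0.372 + 0.372 + 0.114 = 0.858 m, so I = I_cm + Md² gives I = 0.038988 + (3)(0.858)² = 2.2475 kg m^2.
Thin rod: I_cm = (1/12)ML² = (1/12)(3.56)(1.04)² = 0.32087 kg m^2; centre at d = 0.372 + 0.372 + 0.114 + 0.114 + 0.52 = 1.492 m, so I = I_cm + Md² gives I = 0.32087 + (3.56)(1.492)² = 8.2457 kg m^2.
Total I = 1.1437 + 2.2475 + 8.2457 = 11.637 kg m^2.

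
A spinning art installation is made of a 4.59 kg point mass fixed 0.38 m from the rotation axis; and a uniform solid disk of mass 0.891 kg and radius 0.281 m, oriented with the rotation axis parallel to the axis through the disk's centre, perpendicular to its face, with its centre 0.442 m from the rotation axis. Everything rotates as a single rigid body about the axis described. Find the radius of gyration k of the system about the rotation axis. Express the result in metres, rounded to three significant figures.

0.399

Point mass: I_cm = 0; centre at d = 0.38 m, so I = I_cm + Md² gives I = 0 + (4.59)(0.38)² = 0.6628 kg m^2.
Solid disk: I_cm = (1/2)MR² = (1/2)(0.891)(0.281)² = 0.035177 kg m^2; centre at d = 0.442 m, so I = I_cm + Md² gives I = 0.035177 + (0.891)(0.442)² = 0.20925 kg m^2.
Total I = 0.87204 kg m^2; total mass M = 5.481 kg.
k = √(I/M) = √(0.87204/5.481) = 0.39888 m.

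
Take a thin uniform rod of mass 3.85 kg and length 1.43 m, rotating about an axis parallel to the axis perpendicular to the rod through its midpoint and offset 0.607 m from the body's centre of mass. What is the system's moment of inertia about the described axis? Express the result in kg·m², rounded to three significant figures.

I_cm = (1/12)ML² = (1/12)(3.85)(1.43)² = 0.65607 kg·m²; centre at d = 0.607 m, so I = I_cm + Md² gives I = 0.65607 + (3.85)(0.607)² = 2.0746 kg·m².

2.07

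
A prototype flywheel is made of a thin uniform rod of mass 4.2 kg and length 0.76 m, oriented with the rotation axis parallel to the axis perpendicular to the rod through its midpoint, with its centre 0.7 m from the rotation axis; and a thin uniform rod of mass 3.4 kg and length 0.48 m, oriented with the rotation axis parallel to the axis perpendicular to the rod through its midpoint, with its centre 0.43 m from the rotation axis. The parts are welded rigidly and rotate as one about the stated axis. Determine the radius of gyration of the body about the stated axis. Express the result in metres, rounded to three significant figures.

Thin rod: I_cm = (1/12)ML² = (1/12)(4.2)(0.76)² = 0.20216 kg m²; centre at d = 0.7 m, so the parallel axis theorem gives I = 0.20216 + (4.2)(0.7)² = 2.2602 kg m².
Thin rod: I_cm = (1/12)ML² = (1/12)(3.4)(0.48)² = 0.06528 kg m²; centre at d = 0.43 m, so the parallel axis theorem gives I = 0.06528 + (3.4)(0.43)² = 0.69394 kg m².
Total I = 2.9541 kg m²; total mass M = 7.6 kg.
k = √(I/M) = √(2.9541/7.6) = 0.62346 m.

0.623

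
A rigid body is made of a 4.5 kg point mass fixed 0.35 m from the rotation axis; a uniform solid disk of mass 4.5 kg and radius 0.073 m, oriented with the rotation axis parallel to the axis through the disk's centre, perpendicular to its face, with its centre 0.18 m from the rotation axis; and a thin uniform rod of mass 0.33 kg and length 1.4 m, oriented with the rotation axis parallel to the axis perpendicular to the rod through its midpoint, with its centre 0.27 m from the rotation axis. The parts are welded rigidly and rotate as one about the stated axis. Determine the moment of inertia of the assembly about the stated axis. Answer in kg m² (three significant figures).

Point mass: I_cm = 0; centre at d = 0.35 m, so the parallel axis theorem gives I = 0 + (4.5)(0.35)² = 0.55125 kg m².
Solid disk: I_cm = (1/2)MR² = (1/2)(4.5)(0.073)² = 0.01199 kg m²; centre at d = 0.18 m, so the parallel axis theorem gives I = 0.01199 + (4.5)(0.18)² = 0.15779 kg m².
Thin rod: I_cm = (1/12)ML² = (1/12)(0.33)(1.4)² = 0.0539 kg m²; centre at d = 0.27 m, so the parallel axis theorem gives I = 0.0539 + (0.33)(0.27)² = 0.077957 kg m².
Total I = 0.55125 + 0.15779 + 0.077957 = 0.787 kg m².

0.787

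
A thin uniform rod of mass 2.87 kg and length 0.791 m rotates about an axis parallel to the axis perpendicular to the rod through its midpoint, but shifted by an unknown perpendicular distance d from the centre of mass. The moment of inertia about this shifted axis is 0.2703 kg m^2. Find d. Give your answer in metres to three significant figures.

About the centre-of-mass axis, I_cm = (1/12)ML² = (1/12)(2.87)(0.791)² = 0.14964 kg m^2.
Parallel axis theorem: I = I_cm + Md², so Md² = 0.2703 − 0.14964 = 0.12066 kg m^2.
d = √(0.12066 / 2.87) = 0.20504 m.

0.205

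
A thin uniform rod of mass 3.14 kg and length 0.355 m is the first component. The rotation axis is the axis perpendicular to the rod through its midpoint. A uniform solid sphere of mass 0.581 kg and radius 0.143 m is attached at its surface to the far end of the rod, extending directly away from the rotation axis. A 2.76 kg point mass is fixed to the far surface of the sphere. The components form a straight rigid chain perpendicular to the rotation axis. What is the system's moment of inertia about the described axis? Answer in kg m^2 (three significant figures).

Thin rod: I_cm = (1/12)ML² = (1/12)(3.14)(0.355)² = 0.032977 kg m^2; axis through the centre, so I = 0.032977 kg m^2.
Solid sphere: I_cm = (2/5)MR² = (2/5)(0.581)(0.143)² = 0.0047523 kg m^2; centre at d = 0.1775 + 0.143 = 0.3205 m, so I = I_cm + Md² gives I = 0.0047523 + (0.581)(0.3205)² = 0.064433 kg m^2.
Point mass: I_cm = 0; centre at d = 0.1775 + 0.143 + 0.143 = 0.4635 m, so I = I_cm + Md² gives I = 0 + (2.76)(0.4635)² = 0.59294 kg m^2.
Total I = 0.032977 + 0.064433 + 0.59294 = 0.69035 kg m^2.

0.690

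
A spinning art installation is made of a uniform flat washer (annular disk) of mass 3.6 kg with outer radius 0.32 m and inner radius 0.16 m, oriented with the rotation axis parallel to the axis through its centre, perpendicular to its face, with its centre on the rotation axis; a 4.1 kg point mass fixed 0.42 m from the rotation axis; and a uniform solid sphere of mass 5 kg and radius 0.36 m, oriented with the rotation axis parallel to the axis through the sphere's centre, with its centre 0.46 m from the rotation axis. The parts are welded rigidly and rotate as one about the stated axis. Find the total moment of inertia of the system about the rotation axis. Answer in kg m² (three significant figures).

Annular disk: I_cm = (1/2)M(R²+r²) = (1/2)(3.6)[(0.32)² + (0.16)²] = 0.2304 kg m²; axis through the centre, so I = 0.2304 kg m².
Point mass: I_cm = 0; centre at d = 0.42 m, so I = I_cm + Md² gives I = 0 + (4.1)(0.42)² = 0.72324 kg m².
Solid sphere: I_cm = (2/5)MR² = (2/5)(5)(0.36)² = 0.2592 kg m²; centre at d = 0.46 m, so I = I_cm + Md² gives I = 0.2592 + (5)(0.46)² = 1.3172 kg m².
Total I = 0.2304 + 0.72324 + 1.3172 = 2.2708 kg m².

2.27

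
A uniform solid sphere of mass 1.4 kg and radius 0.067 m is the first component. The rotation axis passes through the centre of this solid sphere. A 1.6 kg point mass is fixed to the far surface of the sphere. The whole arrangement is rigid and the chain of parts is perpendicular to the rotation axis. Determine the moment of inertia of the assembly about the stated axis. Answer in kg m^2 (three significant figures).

0.00970

Solid sphere: I_cm = (2/5)MR² = (2/5)(1.4)(0.067)² = 0.0025138 kg m^2; axis through the centre, so I = 0.0025138 kg m^2.
Point mass: I_cm = 0; centre at d = 0.067 m, so I = I_cm + Md² gives I = 0 + (1.6)(0.067)² = 0.0071824 kg m^2.
Total I = 0.0025138 + 0.0071824 = 0.0096962 kg m^2.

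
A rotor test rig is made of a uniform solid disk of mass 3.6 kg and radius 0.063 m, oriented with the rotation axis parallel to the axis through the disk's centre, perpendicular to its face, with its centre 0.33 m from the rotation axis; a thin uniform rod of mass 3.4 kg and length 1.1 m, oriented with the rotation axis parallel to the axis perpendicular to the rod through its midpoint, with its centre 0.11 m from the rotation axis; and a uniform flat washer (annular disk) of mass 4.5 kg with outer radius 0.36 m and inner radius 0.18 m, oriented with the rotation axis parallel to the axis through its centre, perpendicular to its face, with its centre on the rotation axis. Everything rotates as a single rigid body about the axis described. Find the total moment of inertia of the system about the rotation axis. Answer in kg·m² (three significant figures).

1.15

Solid disk: I_cm = (1/2)MR² = (1/2)(3.6)(0.063)² = 0.0071442 kg·m²; centre at d = 0.33 m, so the parallel axis theorem gives I = 0.0071442 + (3.6)(0.33)² = 0.39918 kg·m².
Thin rod: I_cm = (1/12)ML² = (1/12)(3.4)(1.1)² = 0.34283 kg·m²; centre at d = 0.11 m, so the parallel axis theorem gives I = 0.34283 + (3.4)(0.11)² = 0.38397 kg·m².
Annular disk: I_cm = (1/2)M(R²+r²) = (1/2)(4.5)[(0.36)² + (0.18)²] = 0.3645 kg·m²; axis through the centre, so I = 0.3645 kg·m².
Total I = 0.39918 + 0.38397 + 0.3645 = 1.1477 kg·m².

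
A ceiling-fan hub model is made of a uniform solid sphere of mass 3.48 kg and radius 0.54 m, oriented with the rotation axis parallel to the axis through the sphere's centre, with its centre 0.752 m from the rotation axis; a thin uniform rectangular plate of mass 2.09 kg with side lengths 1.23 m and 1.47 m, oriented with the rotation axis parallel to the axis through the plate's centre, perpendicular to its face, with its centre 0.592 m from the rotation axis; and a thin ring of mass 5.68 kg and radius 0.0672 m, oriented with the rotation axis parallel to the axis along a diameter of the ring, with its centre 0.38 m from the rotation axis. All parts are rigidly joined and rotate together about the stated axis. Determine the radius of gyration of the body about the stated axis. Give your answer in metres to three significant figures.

0.638

Solid sphere: I_cm = (2/5)MR² = (2/5)(3.48)(0.54)² = 0.40591 kg·m²; centre at d = 0.752 m, so I = I_cm + Md² gives I = 0.40591 + (3.48)(0.752)² = 2.3739 kg·m².
Rectangular plate: I_cm = (1/12)M(a²+b²) = (1/12)(2.09)[(1.23)² + (1.47)²] = 0.63985 kg·m²; centre at d = 0.592 m, so I = I_cm + Md² gives I = 0.63985 + (2.09)(0.592)² = 1.3723 kg·m².
Thin ring: I_cm = (1/2)MR² = (1/2)(5.68)(0.0672)² = 0.012825 kg·m²; centre at d = 0.38 m, so I = I_cm + Md² gives I = 0.012825 + (5.68)(0.38)² = 0.83302 kg·m².
Total I = 4.5792 kg·m²; total mass M = 11.25 kg.
k = √(I/M) = √(4.5792/11.25) = 0.638 m.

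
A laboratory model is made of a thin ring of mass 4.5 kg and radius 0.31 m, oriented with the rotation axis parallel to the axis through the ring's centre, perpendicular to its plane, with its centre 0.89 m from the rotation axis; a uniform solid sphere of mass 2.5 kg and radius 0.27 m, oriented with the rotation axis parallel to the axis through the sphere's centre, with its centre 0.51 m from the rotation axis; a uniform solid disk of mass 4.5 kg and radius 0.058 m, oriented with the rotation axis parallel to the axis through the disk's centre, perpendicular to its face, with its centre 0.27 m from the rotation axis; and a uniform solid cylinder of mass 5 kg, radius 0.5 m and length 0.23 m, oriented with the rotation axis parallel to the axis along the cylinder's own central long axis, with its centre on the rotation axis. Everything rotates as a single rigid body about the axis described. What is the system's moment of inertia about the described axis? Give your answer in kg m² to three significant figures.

Thin ring: I_cm = MR² = (4.5)(0.31)² = 0.43245 kg m²; centre at d = 0.89 m, so I = I_cm + Md² gives I = 0.43245 + (4.5)(0.89)² = 3.9969 kg m².
Solid sphere: I_cm = (2/5)MR² = (2/5)(2.5)(0.27)² = 0.0729 kg m²; centre at d = 0.51 m, so I = I_cm + Md² gives I = 0.0729 + (2.5)(0.51)² = 0.72315 kg m².
Solid disk: I_cm = (1/2)MR² = (1/2)(4.5)(0.058)² = 0.007569 kg m²; centre at d = 0.27 m, so I = I_cm + Md² gives I = 0.007569 + (4.5)(0.27)² = 0.33562 kg m².
Solid cylinder: I_cm = (1/2)MR² = (1/2)(5)(0.5)² = 0.625 kg m²; axis through the centre, so I = 0.625 kg m².
Total I = 3.9969 + 0.72315 + 0.33562 + 0.625 = 5.6807 kg m².

5.68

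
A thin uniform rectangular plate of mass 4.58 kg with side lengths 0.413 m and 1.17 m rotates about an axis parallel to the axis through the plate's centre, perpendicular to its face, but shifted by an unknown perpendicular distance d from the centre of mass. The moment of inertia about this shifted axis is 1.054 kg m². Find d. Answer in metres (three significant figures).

About the centre-of-mass axis, I_cm = (1/12)M(a²+b²) = (1/12)(4.58)[(0.413)² + (1.17)²] = 0.58756 kg m².
Parallel axis theorem: I = I_cm + Md², so Md² = 1.054 − 0.58756 = 0.46644 kg m².
d = √(0.46644 / 4.58) = 0.31913 m.

0.319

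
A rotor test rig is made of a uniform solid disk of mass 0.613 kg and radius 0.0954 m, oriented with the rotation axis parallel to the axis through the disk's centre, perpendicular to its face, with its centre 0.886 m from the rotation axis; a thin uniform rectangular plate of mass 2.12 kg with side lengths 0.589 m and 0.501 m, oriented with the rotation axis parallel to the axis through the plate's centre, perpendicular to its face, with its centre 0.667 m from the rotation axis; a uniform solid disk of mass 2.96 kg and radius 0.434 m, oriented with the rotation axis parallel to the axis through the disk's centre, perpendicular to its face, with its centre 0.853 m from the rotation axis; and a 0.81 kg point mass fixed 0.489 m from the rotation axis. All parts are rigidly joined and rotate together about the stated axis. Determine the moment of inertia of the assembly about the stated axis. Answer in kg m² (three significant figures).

4.16

Solid disk: I_cm = (1/2)MR² = (1/2)(0.613)(0.0954)² = 0.0027895 kg m²; centre at d = 0.886 m, so I = I_cm + Md² gives I = 0.0027895 + (0.613)(0.886)² = 0.48399 kg m².
Rectangular plate: I_cm = (1/12)M(a²+b²) = (1/12)(2.12)[(0.589)² + (0.501)²] = 0.10563 kg m²; centre at d = 0.667 m, so I = I_cm + Md² gives I = 0.10563 + (2.12)(0.667)² = 1.0488 kg m².
Solid disk: I_cm = (1/2)MR² = (1/2)(2.96)(0.434)² = 0.27877 kg m²; centre at d = 0.853 m, so I = I_cm + Md² gives I = 0.27877 + (2.96)(0.853)² = 2.4325 kg m².
Point mass: I_cm = 0; centre at d = 0.489 m, so I = I_cm + Md² gives I = 0 + (0.81)(0.489)² = 0.19369 kg m².
Total I = 0.48399 + 1.0488 + 2.4325 + 0.19369 = 4.159 kg m².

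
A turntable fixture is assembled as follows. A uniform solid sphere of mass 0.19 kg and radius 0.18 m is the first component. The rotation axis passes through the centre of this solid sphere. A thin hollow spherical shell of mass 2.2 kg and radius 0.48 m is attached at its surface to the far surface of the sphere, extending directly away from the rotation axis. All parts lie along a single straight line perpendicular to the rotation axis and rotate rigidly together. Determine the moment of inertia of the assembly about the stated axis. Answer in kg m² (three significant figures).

1.30

Solid sphere: I_cm = (2/5)MR² = (2/5)(0.19)(0.18)² = 0.0024624 kg m²; axis through the centre, so I = 0.0024624 kg m².
Spherical shell: I_cm = (2/3)MR² = (2/3)(2.2)(0.48)² = 0.33792 kg m²; centre at d = 0.18 + 0.48 = 0.66 m, so I = I_cm + Md² gives I = 0.33792 + (2.2)(0.66)² = 1.2962 kg m².
Total I = 0.0024624 + 1.2962 = 1.2987 kg m².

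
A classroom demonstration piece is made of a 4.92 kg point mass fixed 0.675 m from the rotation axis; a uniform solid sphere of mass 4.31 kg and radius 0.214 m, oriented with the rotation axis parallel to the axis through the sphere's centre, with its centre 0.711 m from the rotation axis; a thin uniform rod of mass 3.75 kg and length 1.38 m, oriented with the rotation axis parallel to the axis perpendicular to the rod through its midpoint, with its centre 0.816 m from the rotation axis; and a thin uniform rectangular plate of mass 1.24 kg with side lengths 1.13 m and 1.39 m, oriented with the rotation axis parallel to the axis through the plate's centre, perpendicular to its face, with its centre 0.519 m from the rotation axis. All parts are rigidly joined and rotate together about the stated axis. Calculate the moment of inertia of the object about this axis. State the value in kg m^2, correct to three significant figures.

8.26

Point mass: I_cm = 0; centre at d = 0.675 m, so the parallel axis theorem gives I = 0 + (4.92)(0.675)² = 2.2417 kg m^2.
Solid sphere: I_cm = (2/5)MR² = (2/5)(4.31)(0.214)² = 0.078952 kg m^2; centre at d = 0.711 m, so the parallel axis theorem gives I = 0.078952 + (4.31)(0.711)² = 2.2577 kg m^2.
Thin rod: I_cm = (1/12)ML² = (1/12)(3.75)(1.38)² = 0.59512 kg m^2; centre at d = 0.816 m, so the parallel axis theorem gives I = 0.59512 + (3.75)(0.816)² = 3.0921 kg m^2.
Rectangular plate: I_cm = (1/12)M(a²+b²) = (1/12)(1.24)[(1.13)² + (1.39)²] = 0.3316 kg m^2; centre at d = 0.519 m, so the parallel axis theorem gives I = 0.3316 + (1.24)(0.519)² = 0.6656 kg m^2.
Total I = 2.2417 + 2.2577 + 3.0921 + 0.6656 = 8.2571 kg m^2.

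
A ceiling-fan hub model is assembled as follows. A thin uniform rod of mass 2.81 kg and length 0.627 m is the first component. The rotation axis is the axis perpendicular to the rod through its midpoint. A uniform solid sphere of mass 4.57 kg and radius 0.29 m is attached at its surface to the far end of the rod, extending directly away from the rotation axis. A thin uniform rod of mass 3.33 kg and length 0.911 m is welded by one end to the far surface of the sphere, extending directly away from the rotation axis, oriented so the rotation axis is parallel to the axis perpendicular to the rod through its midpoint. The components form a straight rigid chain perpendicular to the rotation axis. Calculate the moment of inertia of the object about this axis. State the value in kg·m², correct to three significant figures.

Thin rod: I_cm = (1/12)ML² = (1/12)(2.81)(0.627)² = 0.092058 kg·m²; axis through the centre, so I = 0.092058 kg·m².
Solid sphere: I_cm = (2/5)MR² = (2/5)(4.57)(0.29)² = 0.15373 kg·m²; centre at d = 0.3135 + 0.29 = 0.6035 m, so I = I_cm + Md² gives I = 0.15373 + (4.57)(0.6035)² = 1.8182 kg·m².
Thin rod: I_cm = (1/12)ML² = (1/12)(3.33)(0.911)² = 0.2303 kg·m²; centre at d = 0.3135 + 0.29 + 0.29 + 0.4555 = 1.349 m, so I = I_cm + Md² gives I = 0.2303 + (3.33)(1.349)² = 6.2902 kg·m².
Total I = 0.092058 + 1.8182 + 6.2902 = 8.2005 kg·m².

8.20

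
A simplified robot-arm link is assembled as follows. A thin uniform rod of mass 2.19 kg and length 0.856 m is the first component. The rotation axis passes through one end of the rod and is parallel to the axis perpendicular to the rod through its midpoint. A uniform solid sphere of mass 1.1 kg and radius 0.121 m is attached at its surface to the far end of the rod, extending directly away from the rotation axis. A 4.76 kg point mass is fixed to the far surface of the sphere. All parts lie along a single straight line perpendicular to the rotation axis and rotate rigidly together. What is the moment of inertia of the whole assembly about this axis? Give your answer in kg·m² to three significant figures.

7.33

Thin rod: I_cm = (1/12)ML² = (1/12)(2.19)(0.856)² = 0.13372 kg·m²; centre at d = 0.428 m, so the parallel axis theorem gives I = 0.13372 + (2.19)(0.428)² = 0.5349 kg·m².
Solid sphere: I_cm = (2/5)MR² = (2/5)(1.1)(0.121)² = 0.006442 kg·m²; centre at d = 0.428 + 0.428 + 0.121 = 0.977 m, so the parallel axis theorem gives I = 0.006442 + (1.1)(0.977)² = 1.0564 kg·m².
Point mass: I_cm = 0; centre at d = 0.428 + 0.428 + 0.121 + 0.121 = 1.098 m, so the parallel axis theorem gives I = 0 + (4.76)(1.098)² = 5.7387 kg·m².
Total I = 0.5349 + 1.0564 + 5.7387 = 7.33 kg·m².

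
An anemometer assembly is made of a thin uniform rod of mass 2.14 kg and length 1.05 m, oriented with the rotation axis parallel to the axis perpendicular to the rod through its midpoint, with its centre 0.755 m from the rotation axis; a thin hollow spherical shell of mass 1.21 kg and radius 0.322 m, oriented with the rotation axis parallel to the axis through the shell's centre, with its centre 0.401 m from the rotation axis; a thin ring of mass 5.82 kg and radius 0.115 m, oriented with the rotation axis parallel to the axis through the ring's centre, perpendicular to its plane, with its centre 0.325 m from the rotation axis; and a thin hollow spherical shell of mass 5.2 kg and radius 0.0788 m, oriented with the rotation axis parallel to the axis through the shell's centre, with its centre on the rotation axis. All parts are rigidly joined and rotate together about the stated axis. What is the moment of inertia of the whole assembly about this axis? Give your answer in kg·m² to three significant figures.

2.41

Thin rod: I_cm = (1/12)ML² = (1/12)(2.14)(1.05)² = 0.19661 kg·m²; centre at d = 0.755 m, so I = I_cm + Md² gives I = 0.19661 + (2.14)(0.755)² = 1.4165 kg·m².
Spherical shell: I_cm = (2/3)MR² = (2/3)(1.21)(0.322)² = 0.083638 kg·m²; centre at d = 0.401 m, so I = I_cm + Md² gives I = 0.083638 + (1.21)(0.401)² = 0.27821 kg·m².
Thin ring: I_cm = MR² = (5.82)(0.115)² = 0.07697 kg·m²; centre at d = 0.325 m, so I = I_cm + Md² gives I = 0.07697 + (5.82)(0.325)² = 0.69171 kg·m².
Spherical shell: I_cm = (2/3)MR² = (2/3)(5.2)(0.0788)² = 0.021526 kg·m²; axis through the centre, so I = 0.021526 kg·m².
Total I = 1.4165 + 0.27821 + 0.69171 + 0.021526 = 2.4079 kg·m².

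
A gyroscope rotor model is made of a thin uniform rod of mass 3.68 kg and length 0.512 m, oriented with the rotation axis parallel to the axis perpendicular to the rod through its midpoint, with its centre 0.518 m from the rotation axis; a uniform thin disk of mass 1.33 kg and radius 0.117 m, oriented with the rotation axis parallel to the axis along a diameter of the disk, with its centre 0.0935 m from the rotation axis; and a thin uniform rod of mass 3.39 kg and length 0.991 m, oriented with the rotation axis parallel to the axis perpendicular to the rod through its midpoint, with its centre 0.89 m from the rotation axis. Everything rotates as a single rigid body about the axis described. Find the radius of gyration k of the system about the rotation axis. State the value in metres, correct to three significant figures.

0.694

Thin rod: I_cm = (1/12)ML² = (1/12)(3.68)(0.512)² = 0.080391 kg m^2; centre at d = 0.518 m, so the parallel axis theorem gives I = 0.080391 + (3.68)(0.518)² = 1.0678 kg m^2.
Thin disk: I_cm = (1/4)MR² = (1/4)(1.33)(0.117)² = 0.0045516 kg m^2; centre at d = 0.0935 m, so the parallel axis theorem gives I = 0.0045516 + (1.33)(0.0935)² = 0.016179 kg m^2.
Thin rod: I_cm = (1/12)ML² = (1/12)(3.39)(0.991)² = 0.27744 kg m^2; centre at d = 0.89 m, so the parallel axis theorem gives I = 0.27744 + (3.39)(0.89)² = 2.9627 kg m^2.
Total I = 4.0467 kg m^2; total mass M = 8.4 kg.
k = √(I/M) = √(4.0467/8.4) = 0.69408 m.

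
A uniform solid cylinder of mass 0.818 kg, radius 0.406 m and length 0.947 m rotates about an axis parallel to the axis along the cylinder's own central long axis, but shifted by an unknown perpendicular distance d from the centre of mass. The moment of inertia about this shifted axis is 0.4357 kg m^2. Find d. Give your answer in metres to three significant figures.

About the centre-of-mass axis, I_cm = (1/2)MR² = (1/2)(0.818)(0.406)² = 0.067418 kg m^2.
Parallel axis theorem: I = I_cm + Md², so Md² = 0.4357 − 0.067418 = 0.36828 kg m^2.
d = √(0.36828 / 0.818) = 0.67099 m.

0.671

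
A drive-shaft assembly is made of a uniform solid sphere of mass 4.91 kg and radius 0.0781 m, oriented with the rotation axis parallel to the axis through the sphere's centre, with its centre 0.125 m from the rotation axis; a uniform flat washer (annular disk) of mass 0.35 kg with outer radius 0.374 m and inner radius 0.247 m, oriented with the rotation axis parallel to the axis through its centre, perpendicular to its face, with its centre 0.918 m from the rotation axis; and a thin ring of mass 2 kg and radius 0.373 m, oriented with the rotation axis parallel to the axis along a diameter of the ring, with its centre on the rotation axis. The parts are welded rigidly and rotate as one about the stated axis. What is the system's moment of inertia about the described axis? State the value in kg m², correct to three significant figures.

0.558

Solid sphere: I_cm = (2/5)MR² = (2/5)(4.91)(0.0781)² = 0.01198 kg m²; centre at d = 0.125 m, so I = I_cm + Md² gives I = 0.01198 + (4.91)(0.125)² = 0.088698 kg m².
Annular disk: I_cm = (1/2)M(R²+r²) = (1/2)(0.35)[(0.374)² + (0.247)²] = 0.035155 kg m²; centre at d = 0.918 m, so I = I_cm + Md² gives I = 0.035155 + (0.35)(0.918)² = 0.33011 kg m².
Thin ring: I_cm = (1/2)MR² = (1/2)(2)(0.373)² = 0.13913 kg m²; axis through the centre, so I = 0.13913 kg m².
Total I = 0.088698 + 0.33011 + 0.13913 = 0.55794 kg m².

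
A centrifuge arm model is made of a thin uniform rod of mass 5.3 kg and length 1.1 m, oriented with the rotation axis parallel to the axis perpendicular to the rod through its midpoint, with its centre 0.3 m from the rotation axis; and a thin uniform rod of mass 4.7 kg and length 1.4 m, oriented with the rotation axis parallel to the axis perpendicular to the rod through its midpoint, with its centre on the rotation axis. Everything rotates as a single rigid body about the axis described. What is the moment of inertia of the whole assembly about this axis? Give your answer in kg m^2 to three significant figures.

Thin rod: I_cm = (1/12)ML² = (1/12)(5.3)(1.1)² = 0.53442 kg m^2; centre at d = 0.3 m, so I = I_cm + Md² gives I = 0.53442 + (5.3)(0.3)² = 1.0114 kg m^2.
Thin rod: I_cm = (1/12)ML² = (1/12)(4.7)(1.4)² = 0.76767 kg m^2; axis through the centre, so I = 0.76767 kg m^2.
Total I = 1.0114 + 0.76767 = 1.7791 kg m^2.

1.78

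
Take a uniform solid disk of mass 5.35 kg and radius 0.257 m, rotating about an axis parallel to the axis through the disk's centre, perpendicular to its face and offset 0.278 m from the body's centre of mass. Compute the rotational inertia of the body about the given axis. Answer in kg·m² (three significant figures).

0.590

I_cm = (1/2)MR² = (1/2)(5.35)(0.257)² = 0.17668 kg·m²; centre at d = 0.278 m, so I = I_cm + Md² gives I = 0.17668 + (5.35)(0.278)² = 0.59015 kg·m².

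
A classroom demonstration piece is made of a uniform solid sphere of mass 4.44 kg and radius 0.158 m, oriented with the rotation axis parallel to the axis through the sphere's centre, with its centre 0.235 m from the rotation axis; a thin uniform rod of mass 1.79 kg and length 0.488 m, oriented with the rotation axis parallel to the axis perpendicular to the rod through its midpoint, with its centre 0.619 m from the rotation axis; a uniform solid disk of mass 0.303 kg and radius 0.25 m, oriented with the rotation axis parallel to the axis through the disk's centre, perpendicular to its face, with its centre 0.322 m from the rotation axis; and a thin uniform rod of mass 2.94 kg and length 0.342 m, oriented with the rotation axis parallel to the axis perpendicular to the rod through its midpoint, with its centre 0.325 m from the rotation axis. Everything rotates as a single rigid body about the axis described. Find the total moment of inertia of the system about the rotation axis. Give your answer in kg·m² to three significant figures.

Solid sphere: I_cm = (2/5)MR² = (2/5)(4.44)(0.158)² = 0.044336 kg·m²; centre at d = 0.235 m, so I = I_cm + Md² gives I = 0.044336 + (4.44)(0.235)² = 0.28954 kg·m².
Thin rod: I_cm = (1/12)ML² = (1/12)(1.79)(0.488)² = 0.035523 kg·m²; centre at d = 0.619 m, so I = I_cm + Md² gives I = 0.035523 + (1.79)(0.619)² = 0.72138 kg·m².
Solid disk: I_cm = (1/2)MR² = (1/2)(0.303)(0.25)² = 0.0094687 kg·m²; centre at d = 0.322 m, so I = I_cm + Md² gives I = 0.0094687 + (0.303)(0.322)² = 0.040885 kg·m².
Thin rod: I_cm = (1/12)ML² = (1/12)(2.94)(0.342)² = 0.028656 kg·m²; centre at d = 0.325 m, so I = I_cm + Md² gives I = 0.028656 + (2.94)(0.325)² = 0.33919 kg·m².
Total I = 0.28954 + 0.72138 + 0.040885 + 0.33919 = 1.391 kg·m².

1.39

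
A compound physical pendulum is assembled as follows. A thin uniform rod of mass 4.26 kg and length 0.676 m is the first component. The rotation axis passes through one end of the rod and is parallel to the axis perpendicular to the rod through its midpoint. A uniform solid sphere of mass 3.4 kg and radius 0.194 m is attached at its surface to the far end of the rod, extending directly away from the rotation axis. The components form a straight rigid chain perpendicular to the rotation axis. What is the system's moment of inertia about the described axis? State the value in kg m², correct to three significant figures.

Thin rod: I_cm = (1/12)ML² = (1/12)(4.26)(0.676)² = 0.16223 kg m²; centre at d = 0.338 m, so I = I_cm + Md² gives I = 0.16223 + (4.26)(0.338)² = 0.64891 kg m².
Solid sphere: I_cm = (2/5)MR² = (2/5)(3.4)(0.194)² = 0.051185 kg m²; centre at d = 0.338 + 0.338 + 0.194 = 0.87 m, so I = I_cm + Md² gives I = 0.051185 + (3.4)(0.87)² = 2.6246 kg m².
Total I = 0.64891 + 2.6246 = 3.2736 kg m².

3.27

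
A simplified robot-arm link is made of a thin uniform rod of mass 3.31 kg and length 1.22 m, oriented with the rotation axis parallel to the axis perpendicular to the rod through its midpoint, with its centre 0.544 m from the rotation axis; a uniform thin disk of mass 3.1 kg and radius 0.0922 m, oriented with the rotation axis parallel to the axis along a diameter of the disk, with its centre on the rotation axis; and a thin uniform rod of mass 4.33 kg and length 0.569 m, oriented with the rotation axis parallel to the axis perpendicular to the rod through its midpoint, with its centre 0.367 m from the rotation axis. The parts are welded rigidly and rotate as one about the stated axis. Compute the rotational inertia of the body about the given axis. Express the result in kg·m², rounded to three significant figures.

Thin rod: I_cm = (1/12)ML² = (1/12)(3.31)(1.22)² = 0.41055 kg·m²; centre at d = 0.544 m, so I = I_cm + Md² gives I = 0.41055 + (3.31)(0.544)² = 1.3901 kg·m².
Thin disk: I_cm = (1/4)MR² = (1/4)(3.1)(0.0922)² = 0.0065882 kg·m²; axis through the centre, so I = 0.0065882 kg·m².
Thin rod: I_cm = (1/12)ML² = (1/12)(4.33)(0.569)² = 0.11682 kg·m²; centre at d = 0.367 m, so I = I_cm + Md² gives I = 0.11682 + (4.33)(0.367)² = 0.70003 kg·m².
Total I = 1.3901 + 0.0065882 + 0.70003 = 2.0967 kg·m².

2.10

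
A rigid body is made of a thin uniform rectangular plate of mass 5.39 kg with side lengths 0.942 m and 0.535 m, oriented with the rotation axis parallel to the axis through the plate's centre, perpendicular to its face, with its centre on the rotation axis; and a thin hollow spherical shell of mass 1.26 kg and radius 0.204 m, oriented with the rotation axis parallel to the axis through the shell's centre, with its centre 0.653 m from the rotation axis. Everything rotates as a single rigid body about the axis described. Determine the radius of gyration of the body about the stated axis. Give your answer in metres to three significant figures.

Rectangular plate: I_cm = (1/12)M(a²+b²) = (1/12)(5.39)[(0.942)² + (0.535)²] = 0.52714 kg m^2; axis through the centre, so I = 0.52714 kg m^2.
Spherical shell: I_cm = (2/3)MR² = (2/3)(1.26)(0.204)² = 0.034957 kg m^2; centre at d = 0.653 m, so I = I_cm + Md² gives I = 0.034957 + (1.26)(0.653)² = 0.57223 kg m^2.
Total I = 1.0994 kg m^2; total mass M = 6.65 kg.
k = √(I/M) = √(1.0994/6.65) = 0.40659 m.

0.407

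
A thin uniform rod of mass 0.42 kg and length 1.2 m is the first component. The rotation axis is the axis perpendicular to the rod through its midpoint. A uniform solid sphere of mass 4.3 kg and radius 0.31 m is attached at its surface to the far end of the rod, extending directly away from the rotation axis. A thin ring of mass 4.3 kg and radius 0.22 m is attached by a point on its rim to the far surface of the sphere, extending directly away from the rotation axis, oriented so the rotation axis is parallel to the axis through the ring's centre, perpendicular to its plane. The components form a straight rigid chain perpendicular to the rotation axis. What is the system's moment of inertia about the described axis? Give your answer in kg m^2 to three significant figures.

Thin rod: I_cm = (1/12)ML² = (1/12)(0.42)(1.2)² = 0.0504 kg m^2; axis through the centre, so I = 0.0504 kg m^2.
Solid sphere: I_cm = (2/5)MR² = (2/5)(4.3)(0.31)² = 0.16529 kg m^2; centre at d = 0.6 + 0.31 = 0.91 m, so the parallel axis theorem gives I = 0.16529 + (4.3)(0.91)² = 3.7261 kg m^2.
Thin ring: I_cm = MR² = (4.3)(0.22)² = 0.20812 kg m^2; centre at d = 0.6 + 0.31 + 0.31 + 0.22 = 1.44 m, so the parallel axis theorem gives I = 0.20812 + (4.3)(1.44)² = 9.1246 kg m^2.
Total I = 0.0504 + 3.7261 + 9.1246 = 12.901 kg m^2.

12.9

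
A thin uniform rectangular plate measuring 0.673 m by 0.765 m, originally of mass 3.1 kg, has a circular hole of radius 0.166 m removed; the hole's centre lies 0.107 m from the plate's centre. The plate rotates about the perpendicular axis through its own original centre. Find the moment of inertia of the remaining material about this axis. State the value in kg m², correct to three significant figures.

Unpierced body about its centre: I₀ = (1/12)M(a²+b²) = (1/12)(3.1)[(0.673)² + (0.765)²] = 0.26819 kg m².
The removed disk has mass m = M·πr²/(ab) = (3.1)·π(0.166)²/(0.673·0.765) = 0.52126 kg (same uniform areal density).
Its moment of inertia about the rotation axis (parallel-axis theorem): I_hole = (1/2)mr² + md² = (1/2)(0.52126)(0.166)² + (0.52126)(0.107)² = 0.01315 kg m².
Treating the hole as negative mass, I = I₀ − I_hole = 0.26819 − 0.01315 = 0.25504 kg m².

0.255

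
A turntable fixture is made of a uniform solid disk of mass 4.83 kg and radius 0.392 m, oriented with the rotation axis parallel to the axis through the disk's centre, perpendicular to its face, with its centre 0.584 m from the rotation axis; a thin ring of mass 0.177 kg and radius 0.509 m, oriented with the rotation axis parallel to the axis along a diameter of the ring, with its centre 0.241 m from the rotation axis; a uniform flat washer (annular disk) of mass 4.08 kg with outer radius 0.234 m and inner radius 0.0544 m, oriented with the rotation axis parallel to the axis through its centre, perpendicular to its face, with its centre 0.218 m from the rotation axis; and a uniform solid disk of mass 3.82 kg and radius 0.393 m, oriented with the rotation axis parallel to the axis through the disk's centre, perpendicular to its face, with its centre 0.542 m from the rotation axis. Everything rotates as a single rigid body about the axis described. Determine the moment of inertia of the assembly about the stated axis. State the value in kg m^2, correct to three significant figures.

3.78

Solid disk: I_cm = (1/2)MR² = (1/2)(4.83)(0.392)² = 0.3711 kg m^2; centre at d = 0.584 m, so I = I_cm + Md² gives I = 0.3711 + (4.83)(0.584)² = 2.0184 kg m^2.
Thin ring: I_cm = (1/2)MR² = (1/2)(0.177)(0.509)² = 0.022929 kg m^2; centre at d = 0.241 m, so I = I_cm + Md² gives I = 0.022929 + (0.177)(0.241)² = 0.033209 kg m^2.
Annular disk: I_cm = (1/2)M(R²+r²) = (1/2)(4.08)[(0.234)² + (0.0544)²] = 0.11774 kg m^2; centre at d = 0.218 m, so I = I_cm + Md² gives I = 0.11774 + (4.08)(0.218)² = 0.31164 kg m^2.
Solid disk: I_cm = (1/2)MR² = (1/2)(3.82)(0.393)² = 0.295 kg m^2; centre at d = 0.542 m, so I = I_cm + Md² gives I = 0.295 + (3.82)(0.542)² = 1.4172 kg m^2.
Total I = 2.0184 + 0.033209 + 0.31164 + 1.4172 = 3.7804 kg m^2.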